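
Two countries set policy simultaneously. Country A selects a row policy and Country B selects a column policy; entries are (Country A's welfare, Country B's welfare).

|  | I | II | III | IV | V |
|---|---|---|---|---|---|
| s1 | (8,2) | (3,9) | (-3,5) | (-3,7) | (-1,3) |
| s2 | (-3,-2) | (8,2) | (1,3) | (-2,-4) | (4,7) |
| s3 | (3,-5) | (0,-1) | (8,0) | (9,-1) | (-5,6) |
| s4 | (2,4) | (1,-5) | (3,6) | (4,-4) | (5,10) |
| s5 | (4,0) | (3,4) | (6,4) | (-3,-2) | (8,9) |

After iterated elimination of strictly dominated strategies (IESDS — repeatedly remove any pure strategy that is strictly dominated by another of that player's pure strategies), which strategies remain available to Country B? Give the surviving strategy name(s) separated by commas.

V

Country B's strategy I is strictly dominated by III (s1: 5>2, s2: 3>-2, s3: 0>-5, s4: 6>4, s5: 4>0) and is removed.
Row s1 is eliminated: s2 beats it against every remaining column (II: 8>3, III: 1>-3, IV: -2>-3, V: 4>-1).
Column II is eliminated: V beats it against every remaining row (s2: 7>2, s3: 6>-1, s4: 10>-5, s5: 9>4).
Country A's strategy s2 is strictly dominated by s4 (III: 3>1, IV: 4>-2, V: 5>4) and is removed.
Country B's strategy III is strictly dominated by V (s3: 6>0, s4: 10>6, s5: 9>4) and is removed.
For Country B, V strictly dominates IV on the remaining rows (s3: 6>-1, s4: 10>-4, s5: 9>-2); eliminate IV.
Country A's strategy s3 is strictly dominated by s4 (V: 5>-5) and is removed.
For Country A, s5 strictly dominates s4 on the remaining columns (V: 8>5); eliminate s4.
Among the remaining strategies, none is strictly dominated by another pure strategy of the same player, so the elimination stops.
Surviving strategies — Country A: {s5}; Country B: {V}.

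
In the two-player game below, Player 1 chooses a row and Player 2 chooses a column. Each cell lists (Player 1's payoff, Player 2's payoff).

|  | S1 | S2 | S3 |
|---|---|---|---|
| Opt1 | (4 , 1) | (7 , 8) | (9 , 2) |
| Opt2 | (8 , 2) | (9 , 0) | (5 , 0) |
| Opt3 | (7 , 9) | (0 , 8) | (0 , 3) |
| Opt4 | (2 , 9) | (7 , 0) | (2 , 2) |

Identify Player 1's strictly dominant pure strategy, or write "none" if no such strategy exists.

Opt1 fails to dominate Opt2 at S1 (4<8).
Opt2 fails to dominate Opt1 at S3 (5<9).
Opt3 fails to dominate Opt1 at S2 (0<7).
Opt4 fails to dominate Opt1 at S1 (2<4).
No single strategy dominates all the others.

none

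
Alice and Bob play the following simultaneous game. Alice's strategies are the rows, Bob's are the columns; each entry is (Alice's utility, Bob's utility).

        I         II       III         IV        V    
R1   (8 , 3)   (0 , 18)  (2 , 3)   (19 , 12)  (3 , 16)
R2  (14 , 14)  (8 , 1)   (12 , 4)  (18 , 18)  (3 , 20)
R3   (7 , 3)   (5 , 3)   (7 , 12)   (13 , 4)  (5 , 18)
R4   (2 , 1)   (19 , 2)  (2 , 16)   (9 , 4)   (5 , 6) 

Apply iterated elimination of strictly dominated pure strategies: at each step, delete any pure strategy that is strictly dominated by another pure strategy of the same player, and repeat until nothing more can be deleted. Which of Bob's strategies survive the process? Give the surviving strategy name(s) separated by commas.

III, V

Bob's strategy I is strictly dominated by IV (R1: 12>3, R2: 18>14, R3: 4>3, R4: 4>1) and is removed.
For Bob, V strictly dominates IV on the remaining rows (R1: 16>12, R2: 20>18, R3: 18>4, R4: 6>4); eliminate IV.
Row R1 is eliminated: R3 beats it against every remaining column (II: 5>0, III: 7>2, V: 5>3).
Bob's strategy II is strictly dominated by III (R2: 4>1, R3: 12>3, R4: 16>2) and is removed.
Among the remaining strategies, none is strictly dominated by another pure strategy of the same player, so the elimination stops.
Surviving strategies — Alice: {R2, R3, R4}; Bob: {III, V}.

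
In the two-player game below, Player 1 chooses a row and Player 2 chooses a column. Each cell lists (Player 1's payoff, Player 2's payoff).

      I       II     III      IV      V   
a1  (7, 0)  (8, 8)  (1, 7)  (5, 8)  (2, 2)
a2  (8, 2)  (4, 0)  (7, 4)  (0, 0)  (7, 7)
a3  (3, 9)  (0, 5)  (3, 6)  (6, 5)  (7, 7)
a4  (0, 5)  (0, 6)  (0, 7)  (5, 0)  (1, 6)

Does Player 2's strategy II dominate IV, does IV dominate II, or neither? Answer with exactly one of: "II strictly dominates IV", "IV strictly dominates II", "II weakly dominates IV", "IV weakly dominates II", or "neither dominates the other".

II weakly dominates IV

Compare II to IV across each choice by Player 1: a1: 8=8, a2: 0=0, a3: 5=5, a4: 6>0.
II is at least as good everywhere and strictly better somewhere (tied only at a1, a2, a3), so II weakly but not strictly dominates IV.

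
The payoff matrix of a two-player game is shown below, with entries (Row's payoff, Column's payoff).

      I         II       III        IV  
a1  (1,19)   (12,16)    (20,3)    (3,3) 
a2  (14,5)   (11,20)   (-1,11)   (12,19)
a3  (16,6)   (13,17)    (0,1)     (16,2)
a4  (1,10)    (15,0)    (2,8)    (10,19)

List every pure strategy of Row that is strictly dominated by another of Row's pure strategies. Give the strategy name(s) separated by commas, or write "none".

Nothing dominates a1: a2 at II (12>11); a3 at III (20>0); a4 at I (1=1).
a2: dominated, since a3 does at least as well everywhere (I: 16>14, II: 13>11, III: 0>-1, IV: 16>12).
a3: no other strategy beats it everywhere (a1 at I (16>1); a2 at I (16>14); a4 at I (16>1)).
Nothing dominates a4: a1 at I (1=1); a2 at II (15>11); a3 at II (15>13).

a2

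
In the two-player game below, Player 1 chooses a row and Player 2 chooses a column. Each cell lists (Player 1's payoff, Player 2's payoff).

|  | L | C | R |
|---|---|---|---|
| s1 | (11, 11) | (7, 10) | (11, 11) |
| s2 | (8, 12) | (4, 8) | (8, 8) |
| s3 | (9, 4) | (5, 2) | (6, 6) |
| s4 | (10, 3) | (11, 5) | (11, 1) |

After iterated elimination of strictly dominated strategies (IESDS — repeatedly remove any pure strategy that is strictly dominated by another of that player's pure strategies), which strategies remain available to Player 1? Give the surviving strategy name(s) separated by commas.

Player 1's strategy s2 is strictly dominated by s1 (L: 11>8, C: 7>4, R: 11>8) and is removed.
Player 1's strategy s3 is strictly dominated by s1 (L: 11>9, C: 7>5, R: 11>6) and is removed.
Among the remaining strategies, none is strictly dominated by another pure strategy of the same player, so the elimination stops.
Surviving strategies — Player 1: {s1, s4}; Player 2: {L, C, R}.

s1, s4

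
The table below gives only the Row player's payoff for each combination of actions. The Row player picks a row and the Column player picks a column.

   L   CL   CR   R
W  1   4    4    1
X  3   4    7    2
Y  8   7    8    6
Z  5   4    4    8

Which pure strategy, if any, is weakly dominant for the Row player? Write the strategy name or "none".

none

W fails to dominate X at L (1<3).
X fails to dominate Y at L (3<8).
Y fails to dominate Z at R (6<8).
Z fails to dominate X at CR (4<7).
No single strategy dominates all the others.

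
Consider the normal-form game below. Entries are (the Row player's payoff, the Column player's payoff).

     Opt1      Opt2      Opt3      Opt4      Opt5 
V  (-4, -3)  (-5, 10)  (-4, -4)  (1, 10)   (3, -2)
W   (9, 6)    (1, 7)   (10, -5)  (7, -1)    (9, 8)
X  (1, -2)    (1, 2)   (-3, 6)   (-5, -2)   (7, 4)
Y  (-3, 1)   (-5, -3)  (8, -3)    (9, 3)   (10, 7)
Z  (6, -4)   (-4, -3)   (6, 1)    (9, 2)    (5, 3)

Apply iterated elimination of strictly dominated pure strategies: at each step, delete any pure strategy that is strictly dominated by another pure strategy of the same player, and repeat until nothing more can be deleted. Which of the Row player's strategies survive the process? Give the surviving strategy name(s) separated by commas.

Y

Row V is eliminated: W beats it against every remaining column (Opt1: 9>-4, Opt2: 1>-5, Opt3: 10>-4, Opt4: 7>1, Opt5: 9>3).
For the Column player, Opt5 strictly dominates Opt1 on the remaining rows (W: 8>6, X: 4>-2, Y: 7>1, Z: 3>-4); eliminate Opt1.
For the Column player, Opt5 strictly dominates Opt2 on the remaining rows (W: 8>7, X: 4>2, Y: 7>-3, Z: 3>-3); eliminate Opt2.
For the Row player, W strictly dominates X on the remaining columns (Opt3: 10>-3, Opt4: 7>-5, Opt5: 9>7); eliminate X.
For the Column player, Opt4 strictly dominates Opt3 on the remaining rows (W: -1>-5, Y: 3>-3, Z: 2>1); eliminate Opt3.
Row W is eliminated: Y beats it against every remaining column (Opt4: 9>7, Opt5: 10>9).
Column Opt4 is eliminated: Opt5 beats it against every remaining row (Y: 7>3, Z: 3>2).
Row Z is eliminated: Y beats it against every remaining column (Opt5: 10>5).
Among the remaining strategies, none is strictly dominated by another pure strategy of the same player, so the elimination stops.
Surviving strategies — the Row player: {Y}; the Column player: {Opt5}.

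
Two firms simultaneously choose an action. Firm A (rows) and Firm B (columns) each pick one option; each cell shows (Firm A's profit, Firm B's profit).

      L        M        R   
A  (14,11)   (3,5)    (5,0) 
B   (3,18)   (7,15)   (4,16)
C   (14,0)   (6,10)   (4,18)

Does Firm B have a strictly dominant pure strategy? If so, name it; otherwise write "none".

L fails to dominate M at C (0<10).
M fails to dominate L at A (5<11).
R fails to dominate L at A (0<11).
No single strategy dominates all the others.

none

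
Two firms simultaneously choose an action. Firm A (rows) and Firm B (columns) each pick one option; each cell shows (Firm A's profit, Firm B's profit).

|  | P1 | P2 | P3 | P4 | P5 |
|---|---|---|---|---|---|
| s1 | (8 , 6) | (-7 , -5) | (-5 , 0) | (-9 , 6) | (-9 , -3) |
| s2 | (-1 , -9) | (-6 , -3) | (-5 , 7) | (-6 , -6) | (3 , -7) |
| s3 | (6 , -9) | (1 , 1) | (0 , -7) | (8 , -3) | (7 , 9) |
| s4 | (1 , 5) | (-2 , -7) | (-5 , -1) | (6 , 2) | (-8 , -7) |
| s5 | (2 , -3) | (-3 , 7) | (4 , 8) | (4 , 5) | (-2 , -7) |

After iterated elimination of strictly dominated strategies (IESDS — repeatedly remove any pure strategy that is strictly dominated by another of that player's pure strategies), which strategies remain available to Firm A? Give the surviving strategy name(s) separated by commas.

s1, s3, s5

For Firm A, s3 strictly dominates s2 on the remaining columns (P1: 6>-1, P2: 1>-6, P3: 0>-5, P4: 8>-6, P5: 7>3); eliminate s2.
For Firm A, s3 strictly dominates s4 on the remaining columns (P1: 6>1, P2: 1>-2, P3: 0>-5, P4: 8>6, P5: 7>-8); eliminate s4.
Among the remaining strategies, none is strictly dominated by another pure strategy of the same player, so the elimination stops.
Surviving strategies — Firm A: {s1, s3, s5}; Firm B: {P1, P2, P3, P4, P5}.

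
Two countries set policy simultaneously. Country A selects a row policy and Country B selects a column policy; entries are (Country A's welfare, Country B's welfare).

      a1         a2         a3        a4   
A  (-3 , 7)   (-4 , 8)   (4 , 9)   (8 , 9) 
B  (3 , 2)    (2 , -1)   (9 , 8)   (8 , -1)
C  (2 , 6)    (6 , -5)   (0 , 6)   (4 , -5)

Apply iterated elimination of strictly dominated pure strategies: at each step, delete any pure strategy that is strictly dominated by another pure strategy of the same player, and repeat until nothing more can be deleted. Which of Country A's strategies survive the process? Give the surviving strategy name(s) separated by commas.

Country B's strategy a2 is strictly dominated by a3 (A: 9>8, B: 8>-1, C: 6>-5) and is removed.
For Country A, B strictly dominates C on the remaining columns (a1: 3>2, a3: 9>0, a4: 8>4); eliminate C.
Country B's strategy a1 is strictly dominated by a3 (A: 9>7, B: 8>2) and is removed.
Among the remaining strategies, none is strictly dominated by another pure strategy of the same player, so the elimination stops.
Surviving strategies — Country A: {A, B}; Country B: {a3, a4}.

A, B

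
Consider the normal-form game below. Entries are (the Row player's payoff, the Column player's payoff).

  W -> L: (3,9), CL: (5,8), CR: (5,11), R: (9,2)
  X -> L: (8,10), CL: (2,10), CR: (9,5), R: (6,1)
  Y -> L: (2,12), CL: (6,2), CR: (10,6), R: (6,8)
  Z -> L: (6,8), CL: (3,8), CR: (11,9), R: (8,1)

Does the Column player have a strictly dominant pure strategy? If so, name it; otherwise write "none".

L fails to dominate CL at X (10=10).
CL fails to dominate L at W (8<9).
CR fails to dominate L at X (5<10).
R fails to dominate L at W (2<9).
No single strategy dominates all the others.

none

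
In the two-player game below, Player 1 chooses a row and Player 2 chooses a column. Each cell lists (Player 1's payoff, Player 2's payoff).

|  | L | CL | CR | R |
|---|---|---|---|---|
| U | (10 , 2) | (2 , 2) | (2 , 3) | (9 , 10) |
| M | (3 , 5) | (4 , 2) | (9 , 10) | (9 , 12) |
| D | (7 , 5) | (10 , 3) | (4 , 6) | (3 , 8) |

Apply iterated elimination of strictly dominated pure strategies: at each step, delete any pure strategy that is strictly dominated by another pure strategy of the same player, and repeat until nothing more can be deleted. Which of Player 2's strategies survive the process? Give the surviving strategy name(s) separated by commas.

R

Player 2's strategy L is strictly dominated by CR (U: 3>2, M: 10>5, D: 6>5) and is removed.
Column CL is eliminated: CR beats it against every remaining row (U: 3>2, M: 10>2, D: 6>3).
For Player 1, M strictly dominates D on the remaining columns (CR: 9>4, R: 9>3); eliminate D.
Column CR is eliminated: R beats it against every remaining row (U: 10>3, M: 12>10).
Among the remaining strategies, none is strictly dominated by another pure strategy of the same player, so the elimination stops.
Surviving strategies — Player 1: {U, M}; Player 2: {R}.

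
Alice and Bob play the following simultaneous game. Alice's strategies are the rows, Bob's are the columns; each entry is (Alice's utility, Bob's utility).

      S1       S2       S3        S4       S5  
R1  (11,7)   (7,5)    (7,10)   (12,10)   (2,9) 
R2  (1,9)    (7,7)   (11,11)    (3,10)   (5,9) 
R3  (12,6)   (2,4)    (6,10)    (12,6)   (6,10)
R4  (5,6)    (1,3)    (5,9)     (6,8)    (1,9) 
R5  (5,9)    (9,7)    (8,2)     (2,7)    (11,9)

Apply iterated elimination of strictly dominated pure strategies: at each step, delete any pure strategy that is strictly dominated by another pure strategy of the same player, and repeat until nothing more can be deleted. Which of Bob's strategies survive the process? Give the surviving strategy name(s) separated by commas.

S1, S3, S4, S5

For Alice, R1 strictly dominates R4 on the remaining columns (S1: 11>5, S2: 7>1, S3: 7>5, S4: 12>6, S5: 2>1); eliminate R4.
For Bob, S1 strictly dominates S2 on the remaining rows (R1: 7>5, R2: 9>7, R3: 6>4, R5: 9>7); eliminate S2.
Among the remaining strategies, none is strictly dominated by another pure strategy of the same player, so the elimination stops.
Surviving strategies — Alice: {R1, R2, R3, R5}; Bob: {S1, S3, S4, S5}.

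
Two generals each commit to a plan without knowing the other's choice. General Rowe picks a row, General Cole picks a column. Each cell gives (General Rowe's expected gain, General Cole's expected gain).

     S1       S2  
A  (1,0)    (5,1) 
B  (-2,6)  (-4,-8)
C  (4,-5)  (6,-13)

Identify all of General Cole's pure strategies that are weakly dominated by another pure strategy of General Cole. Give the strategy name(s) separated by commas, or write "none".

none

S1: no other strategy beats it everywhere (S2 at B (6>-8)).
S2: no other strategy beats it everywhere (S1 at A (1>0)).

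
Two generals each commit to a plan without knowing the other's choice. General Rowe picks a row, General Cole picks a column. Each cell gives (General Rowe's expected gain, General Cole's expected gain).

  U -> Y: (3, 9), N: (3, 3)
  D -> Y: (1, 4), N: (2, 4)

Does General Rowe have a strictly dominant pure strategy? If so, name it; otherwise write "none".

U

U vs D: Y: 3>1, N: 3>2.
U strictly beats every other strategy against every opponent action, so it is strictly dominant.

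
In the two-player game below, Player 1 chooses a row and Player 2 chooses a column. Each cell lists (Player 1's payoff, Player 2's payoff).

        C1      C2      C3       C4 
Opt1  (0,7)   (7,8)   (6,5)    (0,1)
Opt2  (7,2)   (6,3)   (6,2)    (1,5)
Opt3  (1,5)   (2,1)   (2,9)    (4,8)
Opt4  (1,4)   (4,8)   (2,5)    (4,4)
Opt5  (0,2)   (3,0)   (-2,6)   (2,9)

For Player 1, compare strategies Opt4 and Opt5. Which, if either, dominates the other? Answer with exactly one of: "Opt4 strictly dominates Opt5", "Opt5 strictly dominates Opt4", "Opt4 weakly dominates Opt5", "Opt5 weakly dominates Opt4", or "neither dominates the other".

Opt4 strictly dominates Opt5

Compare Opt4 to Opt5 across each opponent action: C1: 1>0, C2: 4>3, C3: 2>-2, C4: 4>2.
Opt4 gives a strictly higher payoff against each opponent action, so Opt4 strictly dominates Opt5.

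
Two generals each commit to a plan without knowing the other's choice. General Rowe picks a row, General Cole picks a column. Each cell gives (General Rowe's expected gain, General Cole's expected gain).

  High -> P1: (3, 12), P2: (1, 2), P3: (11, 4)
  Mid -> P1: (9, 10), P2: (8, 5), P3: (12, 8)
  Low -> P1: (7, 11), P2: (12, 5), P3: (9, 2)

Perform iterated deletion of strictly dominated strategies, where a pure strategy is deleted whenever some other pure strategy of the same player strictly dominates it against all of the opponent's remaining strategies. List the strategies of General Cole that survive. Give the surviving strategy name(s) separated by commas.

P1

General Rowe's strategy High is strictly dominated by Mid (P1: 9>3, P2: 8>1, P3: 12>11) and is removed.
For General Cole, P1 strictly dominates P2 on the remaining rows (Mid: 10>5, Low: 11>5); eliminate P2.
For General Rowe, Mid strictly dominates Low on the remaining columns (P1: 9>7, P3: 12>9); eliminate Low.
Column P3 is eliminated: P1 beats it against every remaining row (Mid: 10>8).
Among the remaining strategies, none is strictly dominated by another pure strategy of the same player, so the elimination stops.
Surviving strategies — General Rowe: {Mid}; General Cole: {P1}.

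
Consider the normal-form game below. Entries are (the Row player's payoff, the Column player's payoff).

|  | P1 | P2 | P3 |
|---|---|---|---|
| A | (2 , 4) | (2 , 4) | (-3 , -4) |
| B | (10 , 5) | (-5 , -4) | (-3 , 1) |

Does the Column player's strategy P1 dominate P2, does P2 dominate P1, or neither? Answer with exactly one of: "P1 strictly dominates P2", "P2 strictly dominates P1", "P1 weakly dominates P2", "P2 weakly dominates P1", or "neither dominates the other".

Compare P1 to P2 across every action of the Row player: A: 4=4, B: 5>-4.
P1 is at least as good everywhere and strictly better somewhere (tied only at A), so P1 weakly but not strictly dominates P2.

P1 weakly dominates P2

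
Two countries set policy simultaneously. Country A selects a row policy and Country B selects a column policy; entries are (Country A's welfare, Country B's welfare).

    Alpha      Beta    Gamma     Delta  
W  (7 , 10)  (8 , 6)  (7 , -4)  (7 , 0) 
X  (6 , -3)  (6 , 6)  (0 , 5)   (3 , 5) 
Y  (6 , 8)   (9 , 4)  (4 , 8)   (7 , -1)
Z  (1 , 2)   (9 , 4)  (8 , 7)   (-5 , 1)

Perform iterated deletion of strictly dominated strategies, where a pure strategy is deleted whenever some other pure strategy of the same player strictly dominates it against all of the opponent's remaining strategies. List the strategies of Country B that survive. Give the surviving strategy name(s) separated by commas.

Alpha, Beta, Gamma

Country A's strategy X is strictly dominated by W (Alpha: 7>6, Beta: 8>6, Gamma: 7>0, Delta: 7>3) and is removed.
Country B's strategy Delta is strictly dominated by Alpha (W: 10>0, Y: 8>-1, Z: 2>1) and is removed.
Among the remaining strategies, none is strictly dominated by another pure strategy of the same player, so the elimination stops.
Surviving strategies — Country A: {W, Y, Z}; Country B: {Alpha, Beta, Gamma}.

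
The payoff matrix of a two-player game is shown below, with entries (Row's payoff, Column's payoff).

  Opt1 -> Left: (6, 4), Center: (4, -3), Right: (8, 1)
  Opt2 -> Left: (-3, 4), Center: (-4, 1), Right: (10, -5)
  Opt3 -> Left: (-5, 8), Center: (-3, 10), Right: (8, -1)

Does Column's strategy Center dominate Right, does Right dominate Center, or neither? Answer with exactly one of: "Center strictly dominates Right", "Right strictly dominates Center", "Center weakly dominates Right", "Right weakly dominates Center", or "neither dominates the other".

neither dominates the other

Compare Center to Right across every action of Row: Opt1: -3<1, Opt2: 1>-5, Opt3: 10>-1.
Center does better at Opt2, Opt3 but worse at Opt1; neither strategy dominates the other.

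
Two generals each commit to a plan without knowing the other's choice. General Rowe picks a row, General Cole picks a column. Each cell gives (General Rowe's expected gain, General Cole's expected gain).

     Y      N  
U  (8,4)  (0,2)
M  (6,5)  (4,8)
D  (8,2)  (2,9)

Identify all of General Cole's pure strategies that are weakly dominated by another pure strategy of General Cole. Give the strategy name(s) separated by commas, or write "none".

Y is not dominated — it holds its own against N at U (4>2).
Nothing dominates N: Y at M (8>5).

none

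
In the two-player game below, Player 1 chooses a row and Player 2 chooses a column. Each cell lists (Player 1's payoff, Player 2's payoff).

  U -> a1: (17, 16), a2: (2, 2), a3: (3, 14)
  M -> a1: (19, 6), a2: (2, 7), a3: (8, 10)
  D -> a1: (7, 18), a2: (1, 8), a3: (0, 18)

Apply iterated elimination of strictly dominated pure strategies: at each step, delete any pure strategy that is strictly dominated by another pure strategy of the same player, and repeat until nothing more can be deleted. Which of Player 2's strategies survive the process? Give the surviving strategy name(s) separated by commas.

For Player 1, U strictly dominates D on the remaining columns (a1: 17>7, a2: 2>1, a3: 3>0); eliminate D.
Player 2's strategy a2 is strictly dominated by a3 (U: 14>2, M: 10>7) and is removed.
Player 1's strategy U is strictly dominated by M (a1: 19>17, a3: 8>3) and is removed.
Column a1 is eliminated: a3 beats it against every remaining row (M: 10>6).
Among the remaining strategies, none is strictly dominated by another pure strategy of the same player, so the elimination stops.
Surviving strategies — Player 1: {M}; Player 2: {a3}.

a3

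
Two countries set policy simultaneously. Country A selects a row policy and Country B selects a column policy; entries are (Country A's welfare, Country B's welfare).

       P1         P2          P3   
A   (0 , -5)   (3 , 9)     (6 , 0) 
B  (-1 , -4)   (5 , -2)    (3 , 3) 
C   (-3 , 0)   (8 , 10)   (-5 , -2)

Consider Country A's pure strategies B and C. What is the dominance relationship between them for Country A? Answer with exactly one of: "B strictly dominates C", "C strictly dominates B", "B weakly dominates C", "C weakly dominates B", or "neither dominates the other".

Compare B to C across each opponent action: P1: -1>-3, P2: 5<8, P3: 3>-5.
B does better at P1, P3 but worse at P2; neither strategy dominates the other.

neither dominates the other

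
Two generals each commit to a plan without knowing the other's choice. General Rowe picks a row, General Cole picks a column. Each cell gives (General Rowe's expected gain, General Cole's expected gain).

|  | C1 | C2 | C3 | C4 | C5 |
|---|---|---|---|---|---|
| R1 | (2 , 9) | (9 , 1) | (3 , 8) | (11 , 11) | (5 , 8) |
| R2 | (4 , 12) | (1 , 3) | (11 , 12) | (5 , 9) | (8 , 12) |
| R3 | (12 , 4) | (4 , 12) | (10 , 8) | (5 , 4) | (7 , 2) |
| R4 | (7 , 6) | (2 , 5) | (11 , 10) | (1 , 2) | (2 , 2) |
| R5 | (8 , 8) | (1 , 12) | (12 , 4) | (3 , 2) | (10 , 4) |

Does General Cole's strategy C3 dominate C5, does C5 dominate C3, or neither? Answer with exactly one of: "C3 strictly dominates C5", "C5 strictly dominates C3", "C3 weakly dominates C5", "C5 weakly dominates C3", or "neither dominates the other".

C3's payoffs vs C5's, by General Rowe's action — R1: 8=8, R2: 12=12, R3: 8>2, R4: 10>2, R5: 4=4.
C3 is at least as good everywhere and strictly better somewhere (tied only at R1, R2, R5), so C3 weakly but not strictly dominates C5.

C3 weakly dominates C5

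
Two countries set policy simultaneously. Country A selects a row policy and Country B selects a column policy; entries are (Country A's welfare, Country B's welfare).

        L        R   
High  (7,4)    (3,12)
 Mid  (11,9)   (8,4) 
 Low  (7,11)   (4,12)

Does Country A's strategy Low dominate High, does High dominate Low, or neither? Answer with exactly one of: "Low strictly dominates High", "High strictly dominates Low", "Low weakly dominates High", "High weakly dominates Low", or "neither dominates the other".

Low weakly dominates High

Low's payoffs vs High's, by Country B's action — L: 7=7, R: 4>3.
Low is at least as good everywhere and strictly better somewhere (tied only at L), so Low weakly but not strictly dominates High.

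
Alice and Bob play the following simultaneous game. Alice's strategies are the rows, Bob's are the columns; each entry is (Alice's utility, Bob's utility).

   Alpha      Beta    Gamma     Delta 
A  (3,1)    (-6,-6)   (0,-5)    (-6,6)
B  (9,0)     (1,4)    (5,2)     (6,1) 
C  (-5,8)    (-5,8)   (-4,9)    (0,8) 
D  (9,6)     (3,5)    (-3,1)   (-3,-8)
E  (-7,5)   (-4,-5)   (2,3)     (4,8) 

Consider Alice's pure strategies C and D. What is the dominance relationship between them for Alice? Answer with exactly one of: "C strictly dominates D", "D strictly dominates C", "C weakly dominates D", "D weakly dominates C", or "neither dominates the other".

neither dominates the other

C's payoffs vs D's, by Bob's action — Alpha: -5<9, Beta: -5<3, Gamma: -4<-3, Delta: 0>-3.
C does better at Delta but worse at Alpha, Beta, Gamma; neither strategy dominates the other.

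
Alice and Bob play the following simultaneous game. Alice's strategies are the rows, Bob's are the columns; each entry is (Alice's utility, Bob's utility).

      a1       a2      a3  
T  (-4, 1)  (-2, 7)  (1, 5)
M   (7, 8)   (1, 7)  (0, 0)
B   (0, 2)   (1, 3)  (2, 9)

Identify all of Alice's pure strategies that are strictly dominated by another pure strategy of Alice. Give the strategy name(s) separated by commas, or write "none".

T

B strictly dominates T — a1: 0>-4, a2: 1>-2, a3: 2>1.
M is not dominated — it holds its own against T at a1 (7>-4); B at a1 (7>0).
B is not dominated — it holds its own against T at a1 (0>-4); M at a2 (1=1).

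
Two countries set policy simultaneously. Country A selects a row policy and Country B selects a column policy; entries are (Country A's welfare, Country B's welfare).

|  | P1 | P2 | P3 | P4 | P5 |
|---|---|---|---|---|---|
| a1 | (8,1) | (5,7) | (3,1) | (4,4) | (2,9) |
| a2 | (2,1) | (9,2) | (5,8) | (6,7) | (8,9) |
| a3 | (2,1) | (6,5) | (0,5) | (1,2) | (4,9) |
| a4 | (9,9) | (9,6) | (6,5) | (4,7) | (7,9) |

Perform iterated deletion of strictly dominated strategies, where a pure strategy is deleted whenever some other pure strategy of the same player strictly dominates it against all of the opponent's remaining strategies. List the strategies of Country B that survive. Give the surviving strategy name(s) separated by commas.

Country A's strategy a3 is strictly dominated by a4 (P1: 9>2, P2: 9>6, P3: 6>0, P4: 4>1, P5: 7>4) and is removed.
For Country B, P5 strictly dominates P2 on the remaining rows (a1: 9>7, a2: 9>2, a4: 9>6); eliminate P2.
Column P3 is eliminated: P5 beats it against every remaining row (a1: 9>1, a2: 9>8, a4: 9>5).
Column P4 is eliminated: P5 beats it against every remaining row (a1: 9>4, a2: 9>7, a4: 9>7).
Country A's strategy a1 is strictly dominated by a4 (P1: 9>8, P5: 7>2) and is removed.
Among the remaining strategies, none is strictly dominated by another pure strategy of the same player, so the elimination stops.
Surviving strategies — Country A: {a2, a4}; Country B: {P1, P5}.

P1, P5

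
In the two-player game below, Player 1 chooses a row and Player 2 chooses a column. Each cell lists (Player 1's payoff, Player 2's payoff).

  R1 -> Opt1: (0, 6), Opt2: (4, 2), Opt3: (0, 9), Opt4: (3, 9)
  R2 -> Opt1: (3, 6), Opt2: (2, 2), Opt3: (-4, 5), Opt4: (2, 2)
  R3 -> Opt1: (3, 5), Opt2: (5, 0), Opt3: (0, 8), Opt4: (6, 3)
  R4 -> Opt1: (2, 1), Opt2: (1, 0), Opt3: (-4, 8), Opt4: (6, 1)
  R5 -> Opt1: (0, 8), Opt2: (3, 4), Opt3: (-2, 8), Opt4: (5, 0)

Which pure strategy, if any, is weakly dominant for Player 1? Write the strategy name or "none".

R3

R3 vs R1: Opt1: 3>0, Opt2: 5>4, Opt3: 0=0, Opt4: 6>3.
R3 vs R2: Opt1: 3=3, Opt2: 5>2, Opt3: 0>-4, Opt4: 6>2.
R3 vs R4: Opt1: 3>2, Opt2: 5>1, Opt3: 0>-4, Opt4: 6=6.
R3 vs R5: Opt1: 3>0, Opt2: 5>3, Opt3: 0>-2, Opt4: 6>5.
R3 is at least as good as every other strategy against every opponent action, so it is weakly dominant.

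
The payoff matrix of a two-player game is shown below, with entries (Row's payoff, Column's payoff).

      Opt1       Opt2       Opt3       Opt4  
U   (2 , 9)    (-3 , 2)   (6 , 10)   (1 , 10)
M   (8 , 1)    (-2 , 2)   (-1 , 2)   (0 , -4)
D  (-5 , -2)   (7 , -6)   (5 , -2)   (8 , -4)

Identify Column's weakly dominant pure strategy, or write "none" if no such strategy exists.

Opt3

Opt3 vs Opt1: U: 10>9, M: 2>1, D: -2=-2.
Opt3 vs Opt2: U: 10>2, M: 2=2, D: -2>-6.
Opt3 vs Opt4: U: 10=10, M: 2>-4, D: -2>-4.
Opt3 is at least as good as every other strategy against every opponent action, so it is weakly dominant.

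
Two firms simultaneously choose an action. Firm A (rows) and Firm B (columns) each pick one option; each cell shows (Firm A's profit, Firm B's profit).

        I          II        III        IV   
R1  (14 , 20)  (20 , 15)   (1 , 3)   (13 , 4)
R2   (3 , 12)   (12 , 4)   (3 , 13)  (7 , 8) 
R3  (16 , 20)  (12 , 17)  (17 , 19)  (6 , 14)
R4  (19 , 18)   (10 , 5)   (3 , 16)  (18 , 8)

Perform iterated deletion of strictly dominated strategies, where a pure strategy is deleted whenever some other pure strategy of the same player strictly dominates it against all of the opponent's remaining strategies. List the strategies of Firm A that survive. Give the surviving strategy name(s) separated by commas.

Column II is eliminated: I beats it against every remaining row (R1: 20>15, R2: 12>4, R3: 20>17, R4: 18>5).
Firm A's strategy R1 is strictly dominated by R4 (I: 19>14, III: 3>1, IV: 18>13) and is removed.
For Firm B, I strictly dominates IV on the remaining rows (R2: 12>8, R3: 20>14, R4: 18>8); eliminate IV.
For Firm A, R3 strictly dominates R2 on the remaining columns (I: 16>3, III: 17>3); eliminate R2.
Firm B's strategy III is strictly dominated by I (R3: 20>19, R4: 18>16) and is removed.
Firm A's strategy R3 is strictly dominated by R4 (I: 19>16) and is removed.
Among the remaining strategies, none is strictly dominated by another pure strategy of the same player, so the elimination stops.
Surviving strategies — Firm A: {R4}; Firm B: {I}.

R4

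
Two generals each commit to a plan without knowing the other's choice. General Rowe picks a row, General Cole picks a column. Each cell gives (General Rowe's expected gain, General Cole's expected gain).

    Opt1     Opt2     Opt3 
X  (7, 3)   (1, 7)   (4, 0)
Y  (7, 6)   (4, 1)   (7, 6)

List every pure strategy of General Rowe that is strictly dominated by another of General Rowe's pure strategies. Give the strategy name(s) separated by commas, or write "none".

Nothing dominates X: Y at Opt1 (7=7).
Y: no other strategy beats it everywhere (X at Opt1 (7=7)).

none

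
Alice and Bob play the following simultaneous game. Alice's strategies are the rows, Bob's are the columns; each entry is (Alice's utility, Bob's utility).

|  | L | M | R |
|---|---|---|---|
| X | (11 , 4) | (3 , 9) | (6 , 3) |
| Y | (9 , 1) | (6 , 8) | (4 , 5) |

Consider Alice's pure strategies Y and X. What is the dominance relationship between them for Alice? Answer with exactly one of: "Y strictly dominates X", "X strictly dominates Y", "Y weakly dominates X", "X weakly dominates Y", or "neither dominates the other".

neither dominates the other

Y's payoffs vs X's, by Bob's action — L: 9<11, M: 6>3, R: 4<6.
Y does better at M but worse at L, R; neither strategy dominates the other.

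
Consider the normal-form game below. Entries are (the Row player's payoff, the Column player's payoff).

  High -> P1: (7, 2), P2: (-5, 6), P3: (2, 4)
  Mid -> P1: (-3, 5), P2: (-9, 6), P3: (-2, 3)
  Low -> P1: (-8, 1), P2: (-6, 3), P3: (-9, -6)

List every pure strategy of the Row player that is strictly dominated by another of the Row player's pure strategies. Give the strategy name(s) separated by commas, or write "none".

Nothing dominates High: Mid at P1 (7>-3); Low at P1 (7>-8).
Mid is strictly dominated by High (P1: 7>-3, P2: -5>-9, P3: 2>-2).
Low is strictly dominated by High (P1: 7>-8, P2: -5>-6, P3: 2>-9).

Mid, Low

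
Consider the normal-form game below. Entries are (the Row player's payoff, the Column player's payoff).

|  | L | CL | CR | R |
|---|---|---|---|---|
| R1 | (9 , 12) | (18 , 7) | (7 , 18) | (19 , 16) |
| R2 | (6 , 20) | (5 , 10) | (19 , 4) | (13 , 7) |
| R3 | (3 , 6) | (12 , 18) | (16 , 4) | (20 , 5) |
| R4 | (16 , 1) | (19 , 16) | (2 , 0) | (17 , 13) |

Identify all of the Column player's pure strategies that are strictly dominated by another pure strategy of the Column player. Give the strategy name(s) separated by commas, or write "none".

none

Nothing dominates L: CL at R1 (12>7); CR at R2 (20>4); R at R2 (20>7).
Nothing dominates CL: L at R3 (18>6); CR at R2 (10>4); R at R2 (10>7).
CR: no other strategy beats it everywhere (L at R1 (18>12); CL at R1 (18>7); R at R1 (18>16)).
R: no other strategy beats it everywhere (L at R1 (16>12); CL at R1 (16>7); CR at R2 (7>4)).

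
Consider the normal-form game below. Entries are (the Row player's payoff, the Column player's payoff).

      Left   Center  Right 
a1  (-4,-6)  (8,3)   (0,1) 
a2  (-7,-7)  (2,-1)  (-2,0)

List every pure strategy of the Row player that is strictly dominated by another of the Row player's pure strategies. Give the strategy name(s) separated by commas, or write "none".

a2

a1: no other strategy beats it everywhere (a2 at Left (-4>-7)).
a2: dominated, since a1 does at least as well everywhere (Left: -4>-7, Center: 8>2, Right: 0>-2).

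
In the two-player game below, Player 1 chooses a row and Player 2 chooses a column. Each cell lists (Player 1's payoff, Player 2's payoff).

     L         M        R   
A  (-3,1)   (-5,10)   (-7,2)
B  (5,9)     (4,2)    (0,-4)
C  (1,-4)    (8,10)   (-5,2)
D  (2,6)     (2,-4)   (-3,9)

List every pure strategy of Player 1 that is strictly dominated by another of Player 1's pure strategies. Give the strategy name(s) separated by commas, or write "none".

A is strictly dominated by B (L: 5>-3, M: 4>-5, R: 0>-7).
B: no other strategy beats it everywhere (A at L (5>-3); C at L (5>1); D at L (5>2)).
Nothing dominates C: A at L (1>-3); B at M (8>4); D at M (8>2).
D is strictly dominated by B (L: 5>2, M: 4>2, R: 0>-3).

A, D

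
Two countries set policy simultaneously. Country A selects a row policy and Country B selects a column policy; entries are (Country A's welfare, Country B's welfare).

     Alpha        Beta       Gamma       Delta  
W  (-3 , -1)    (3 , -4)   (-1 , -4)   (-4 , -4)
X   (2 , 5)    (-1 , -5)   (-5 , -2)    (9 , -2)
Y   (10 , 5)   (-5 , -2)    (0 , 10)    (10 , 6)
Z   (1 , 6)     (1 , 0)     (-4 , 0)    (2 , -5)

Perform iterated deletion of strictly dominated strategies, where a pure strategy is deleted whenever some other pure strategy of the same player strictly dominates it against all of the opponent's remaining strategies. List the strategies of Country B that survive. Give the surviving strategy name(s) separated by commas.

Gamma

Country B's strategy Beta is strictly dominated by Alpha (W: -1>-4, X: 5>-5, Y: 5>-2, Z: 6>0) and is removed.
For Country A, Y strictly dominates W on the remaining columns (Alpha: 10>-3, Gamma: 0>-1, Delta: 10>-4); eliminate W.
Row X is eliminated: Y beats it against every remaining column (Alpha: 10>2, Gamma: 0>-5, Delta: 10>9).
Country A's strategy Z is strictly dominated by Y (Alpha: 10>1, Gamma: 0>-4, Delta: 10>2) and is removed.
For Country B, Gamma strictly dominates Alpha on the remaining rows (Y: 10>5); eliminate Alpha.
For Country B, Gamma strictly dominates Delta on the remaining rows (Y: 10>6); eliminate Delta.
Among the remaining strategies, none is strictly dominated by another pure strategy of the same player, so the elimination stops.
Surviving strategies — Country A: {Y}; Country B: {Gamma}.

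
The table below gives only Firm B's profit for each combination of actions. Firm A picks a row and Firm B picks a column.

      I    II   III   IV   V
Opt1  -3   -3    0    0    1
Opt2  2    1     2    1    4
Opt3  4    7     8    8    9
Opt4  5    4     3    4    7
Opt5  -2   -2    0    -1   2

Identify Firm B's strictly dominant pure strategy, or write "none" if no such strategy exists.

V vs I: Opt1: 1>-3, Opt2: 4>2, Opt3: 9>4, Opt4: 7>5, Opt5: 2>-2.
V vs II: Opt1: 1>-3, Opt2: 4>1, Opt3: 9>7, Opt4: 7>4, Opt5: 2>-2.
V vs III: Opt1: 1>0, Opt2: 4>2, Opt3: 9>8, Opt4: 7>3, Opt5: 2>0.
V vs IV: Opt1: 1>0, Opt2: 4>1, Opt3: 9>8, Opt4: 7>4, Opt5: 2>-1.
V strictly beats every other strategy against every opponent action, so it is strictly dominant.

V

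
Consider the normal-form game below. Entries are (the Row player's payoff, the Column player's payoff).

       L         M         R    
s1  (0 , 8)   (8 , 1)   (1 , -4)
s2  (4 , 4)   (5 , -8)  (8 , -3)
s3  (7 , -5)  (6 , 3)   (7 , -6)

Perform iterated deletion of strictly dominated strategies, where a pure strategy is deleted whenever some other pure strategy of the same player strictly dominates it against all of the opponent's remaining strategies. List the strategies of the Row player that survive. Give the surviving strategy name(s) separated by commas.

s1, s3

The Column player's strategy R is strictly dominated by L (s1: 8>-4, s2: 4>-3, s3: -5>-6) and is removed.
For the Row player, s3 strictly dominates s2 on the remaining columns (L: 7>4, M: 6>5); eliminate s2.
Among the remaining strategies, none is strictly dominated by another pure strategy of the same player, so the elimination stops.
Surviving strategies — the Row player: {s1, s3}; the Column player: {L, M}.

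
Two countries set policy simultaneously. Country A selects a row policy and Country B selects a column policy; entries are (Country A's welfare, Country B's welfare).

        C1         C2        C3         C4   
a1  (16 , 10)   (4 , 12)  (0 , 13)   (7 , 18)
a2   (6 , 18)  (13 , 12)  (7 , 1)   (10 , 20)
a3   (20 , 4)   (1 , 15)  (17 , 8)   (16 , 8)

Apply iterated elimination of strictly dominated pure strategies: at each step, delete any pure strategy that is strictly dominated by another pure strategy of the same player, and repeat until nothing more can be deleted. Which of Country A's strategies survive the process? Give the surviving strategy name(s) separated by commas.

a2, a3

Column C1 is eliminated: C4 beats it against every remaining row (a1: 18>10, a2: 20>18, a3: 8>4).
For Country A, a2 strictly dominates a1 on the remaining columns (C2: 13>4, C3: 7>0, C4: 10>7); eliminate a1.
Country B's strategy C3 is strictly dominated by C2 (a2: 12>1, a3: 15>8) and is removed.
Among the remaining strategies, none is strictly dominated by another pure strategy of the same player, so the elimination stops.
Surviving strategies — Country A: {a2, a3}; Country B: {C2, C4}.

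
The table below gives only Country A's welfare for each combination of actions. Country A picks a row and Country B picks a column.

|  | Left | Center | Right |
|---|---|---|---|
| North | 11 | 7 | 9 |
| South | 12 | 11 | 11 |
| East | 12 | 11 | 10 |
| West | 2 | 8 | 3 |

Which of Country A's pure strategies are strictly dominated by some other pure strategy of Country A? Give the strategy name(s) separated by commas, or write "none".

North, West

North: dominated, since South does at least as well everywhere (Left: 12>11, Center: 11>7, Right: 11>9).
Nothing dominates South: North at Left (12>11); East at Left (12=12); West at Left (12>2).
East is not dominated — it holds its own against North at Left (12>11); South at Left (12=12); West at Left (12>2).
South strictly dominates West — Left: 12>2, Center: 11>8, Right: 11>3.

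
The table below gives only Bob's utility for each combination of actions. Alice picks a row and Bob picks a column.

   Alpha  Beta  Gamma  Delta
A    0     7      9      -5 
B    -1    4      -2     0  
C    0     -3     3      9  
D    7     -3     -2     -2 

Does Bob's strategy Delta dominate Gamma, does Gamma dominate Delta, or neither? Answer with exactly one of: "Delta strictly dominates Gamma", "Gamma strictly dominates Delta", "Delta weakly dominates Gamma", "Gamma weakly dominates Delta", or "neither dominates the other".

neither dominates the other

Compare Delta to Gamma across every action of Alice: A: -5<9, B: 0>-2, C: 9>3, D: -2=-2.
Delta does better at B, C but worse at A; neither strategy dominates the other.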